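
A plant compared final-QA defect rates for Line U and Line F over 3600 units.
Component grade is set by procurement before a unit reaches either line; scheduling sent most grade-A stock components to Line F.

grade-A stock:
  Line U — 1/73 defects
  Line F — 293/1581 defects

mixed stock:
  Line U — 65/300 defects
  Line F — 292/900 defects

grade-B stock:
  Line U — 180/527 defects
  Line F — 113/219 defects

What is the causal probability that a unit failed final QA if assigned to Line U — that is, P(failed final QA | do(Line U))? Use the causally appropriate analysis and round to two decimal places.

0.15

The stratified and pooled comparisons disagree (Line U wins within each component grade; Line F wins overall), so the answer turns on the causal role of component grade.
Component grade differs across lines for reasons unrelated to any effect of the line itself, and it separately predicts the outcome — a classic confounder. We must compare within component grade levels.
Standardising Line U to the population component grade mix: 0.459·1/73 + 0.333·65/300 + 0.207·180/527 = 0.149.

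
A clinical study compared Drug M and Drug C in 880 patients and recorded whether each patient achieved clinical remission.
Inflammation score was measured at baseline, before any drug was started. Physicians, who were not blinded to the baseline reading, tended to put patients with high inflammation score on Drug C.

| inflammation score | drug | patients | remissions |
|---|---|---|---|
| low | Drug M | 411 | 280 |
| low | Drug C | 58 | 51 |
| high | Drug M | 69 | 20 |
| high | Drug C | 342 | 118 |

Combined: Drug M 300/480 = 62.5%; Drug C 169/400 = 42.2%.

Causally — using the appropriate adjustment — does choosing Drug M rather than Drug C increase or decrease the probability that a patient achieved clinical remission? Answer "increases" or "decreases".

Since inflammation score is a pre-existing factor (not a product of the drug) and it affects the outcome on its own, it is a confounder. The stratified rates, not the pooled rate, identify the causal effect.
Within each level — low: 68.1% vs 87.9%; high: 29.0% vs 34.5% — Drug C is higher every time.

decreases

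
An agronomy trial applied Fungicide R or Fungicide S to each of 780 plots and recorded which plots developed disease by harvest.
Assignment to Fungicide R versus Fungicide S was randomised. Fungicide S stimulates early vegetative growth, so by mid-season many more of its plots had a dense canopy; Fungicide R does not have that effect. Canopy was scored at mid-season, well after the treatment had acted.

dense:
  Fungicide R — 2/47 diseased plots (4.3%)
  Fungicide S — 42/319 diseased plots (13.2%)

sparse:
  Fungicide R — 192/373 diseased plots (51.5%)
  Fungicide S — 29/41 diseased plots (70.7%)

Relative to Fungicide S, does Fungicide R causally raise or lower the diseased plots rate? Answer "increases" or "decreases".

The distribution of mid-season canopy is itself part of what the fungicide does — it is an intermediate outcome. Holding it fixed would remove that part of the effect; the total effect is the pooled difference.
Pooled: Fungicide R 46.2% vs Fungicide S 19.7%; Fungicide S is lower overall.

increases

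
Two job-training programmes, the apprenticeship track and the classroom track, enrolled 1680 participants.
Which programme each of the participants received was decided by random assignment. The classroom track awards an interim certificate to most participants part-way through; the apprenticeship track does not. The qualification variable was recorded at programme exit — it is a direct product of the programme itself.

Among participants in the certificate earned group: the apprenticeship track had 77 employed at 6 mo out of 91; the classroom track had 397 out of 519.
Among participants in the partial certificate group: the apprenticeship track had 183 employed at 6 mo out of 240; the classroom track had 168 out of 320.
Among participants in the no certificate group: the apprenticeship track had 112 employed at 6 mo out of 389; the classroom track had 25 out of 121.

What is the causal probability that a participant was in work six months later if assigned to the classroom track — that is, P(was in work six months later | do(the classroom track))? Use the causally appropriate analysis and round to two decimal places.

0.61

Qualification attained during the programme here is a post-treatment variable shaped by the programme; conditioning on it would introduce bias rather than remove it. The overall comparison is the causal one.
So P(outcome | do(the classroom track)) is just the pooled rate for the classroom track: 590/960 = 0.615.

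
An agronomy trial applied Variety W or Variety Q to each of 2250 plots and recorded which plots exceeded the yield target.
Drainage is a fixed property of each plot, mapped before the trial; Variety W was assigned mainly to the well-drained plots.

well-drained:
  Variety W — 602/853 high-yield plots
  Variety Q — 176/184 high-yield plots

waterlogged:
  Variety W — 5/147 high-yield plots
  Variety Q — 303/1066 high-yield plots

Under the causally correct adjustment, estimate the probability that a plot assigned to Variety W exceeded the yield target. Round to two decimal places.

0.34

The stratified and pooled comparisons disagree (Variety Q wins within each field drainage; Variety W wins overall), so the answer turns on the causal role of field drainage.
Here field drainage is a common cause — it drives both which variety a case falls under and the outcome. The crude comparison mixes populations; the stratum-specific rates are the causally relevant ones.
Standardising Variety W to the population field drainage mix: 0.461·602/853 + 0.539·5/147 = 0.344.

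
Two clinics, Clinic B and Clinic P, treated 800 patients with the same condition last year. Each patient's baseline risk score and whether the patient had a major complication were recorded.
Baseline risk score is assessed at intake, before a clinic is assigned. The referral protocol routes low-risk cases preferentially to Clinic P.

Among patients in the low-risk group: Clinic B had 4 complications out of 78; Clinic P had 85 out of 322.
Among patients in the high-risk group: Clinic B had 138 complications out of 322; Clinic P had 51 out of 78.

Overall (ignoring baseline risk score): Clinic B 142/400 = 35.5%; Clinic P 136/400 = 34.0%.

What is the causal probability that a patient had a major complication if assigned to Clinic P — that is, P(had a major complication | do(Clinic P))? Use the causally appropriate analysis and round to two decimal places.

0.46

The baseline risk score-specific comparison favours Clinic B throughout, but the pooled figures favour Clinic P. The question is whether to condition on baseline risk score.
Nothing the clinic does changes baseline risk score; the imbalance is an allocation artefact. With baseline risk score also predicting the outcome, the pooled figure is confounded, and the within-stratum comparison is the causal one.
Standardising Clinic P to the population baseline risk score mix: 0.500·85/322 + 0.500·51/78 = 0.459.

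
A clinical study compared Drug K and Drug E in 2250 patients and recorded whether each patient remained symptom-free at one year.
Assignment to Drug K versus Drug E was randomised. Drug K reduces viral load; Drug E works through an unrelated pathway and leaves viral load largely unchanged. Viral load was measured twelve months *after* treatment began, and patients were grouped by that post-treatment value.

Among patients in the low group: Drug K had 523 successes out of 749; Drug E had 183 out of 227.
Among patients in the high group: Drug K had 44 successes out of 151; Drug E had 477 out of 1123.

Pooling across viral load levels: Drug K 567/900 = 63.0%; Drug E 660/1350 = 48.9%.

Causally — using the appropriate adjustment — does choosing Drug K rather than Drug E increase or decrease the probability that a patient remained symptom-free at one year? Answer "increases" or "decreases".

The stratified and pooled comparisons disagree (Drug E wins within each viral load; Drug K wins overall), so the answer turns on the causal role of viral load.
Stratifying would compare drugs among patients the drugs themselves sorted into viral load groups — a form of selection on an intermediate. The unconditioned pooled rates give the total causal effect.
Pooled: Drug K 63.0% vs Drug E 48.9%; Drug K is higher overall.

increases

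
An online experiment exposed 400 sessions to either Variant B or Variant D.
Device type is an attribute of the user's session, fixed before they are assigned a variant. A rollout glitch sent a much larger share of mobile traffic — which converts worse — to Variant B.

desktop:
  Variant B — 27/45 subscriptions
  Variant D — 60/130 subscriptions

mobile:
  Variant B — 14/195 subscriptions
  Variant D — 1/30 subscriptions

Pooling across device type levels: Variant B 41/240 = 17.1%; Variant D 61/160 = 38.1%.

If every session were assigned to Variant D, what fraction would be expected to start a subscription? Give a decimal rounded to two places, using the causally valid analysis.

The device type-specific comparison favours Variant B throughout, but the pooled figures favour Variant D. The question is whether to condition on device type.
Nothing the variant does changes device type; the imbalance is an allocation artefact. With device type also predicting the outcome, the pooled figure is confounded, and the within-stratum comparison is the causal one.
Standardising Variant D to the population device type mix: 0.438·60/130 + 0.562·1/30 = 0.221.

0.22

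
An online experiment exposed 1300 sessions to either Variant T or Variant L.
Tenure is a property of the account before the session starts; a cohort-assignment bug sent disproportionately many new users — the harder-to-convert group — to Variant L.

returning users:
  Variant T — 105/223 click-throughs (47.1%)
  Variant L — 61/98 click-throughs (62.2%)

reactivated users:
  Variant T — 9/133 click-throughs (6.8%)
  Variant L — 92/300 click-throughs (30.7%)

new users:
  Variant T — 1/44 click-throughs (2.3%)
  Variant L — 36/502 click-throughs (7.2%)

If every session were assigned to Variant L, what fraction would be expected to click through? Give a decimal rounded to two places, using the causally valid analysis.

The stratified and pooled comparisons disagree (Variant L wins within each user tenure; Variant T wins overall), so the answer turns on the causal role of user tenure.
Since user tenure is a pre-existing factor (not a product of the variant) and it affects the outcome on its own, it is a confounder. The stratified rates, not the pooled rate, identify the causal effect.
Standardising Variant L to the population user tenure mix: 0.247·61/98 + 0.333·92/300 + 0.420·36/502 = 0.286.

0.29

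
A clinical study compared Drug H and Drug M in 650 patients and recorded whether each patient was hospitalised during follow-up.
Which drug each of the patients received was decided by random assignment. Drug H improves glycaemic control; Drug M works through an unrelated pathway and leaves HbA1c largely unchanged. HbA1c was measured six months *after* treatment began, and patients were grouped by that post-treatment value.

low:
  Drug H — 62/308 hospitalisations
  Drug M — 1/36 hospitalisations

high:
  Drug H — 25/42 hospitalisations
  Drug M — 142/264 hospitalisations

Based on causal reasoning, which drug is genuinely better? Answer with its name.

HbA1c here is a post-treatment variable shaped by the drug; conditioning on it would introduce bias rather than remove it. The overall comparison is the causal one.
Pooled: Drug H 24.9% vs Drug M 47.7%; Drug H is lower overall.

Drug H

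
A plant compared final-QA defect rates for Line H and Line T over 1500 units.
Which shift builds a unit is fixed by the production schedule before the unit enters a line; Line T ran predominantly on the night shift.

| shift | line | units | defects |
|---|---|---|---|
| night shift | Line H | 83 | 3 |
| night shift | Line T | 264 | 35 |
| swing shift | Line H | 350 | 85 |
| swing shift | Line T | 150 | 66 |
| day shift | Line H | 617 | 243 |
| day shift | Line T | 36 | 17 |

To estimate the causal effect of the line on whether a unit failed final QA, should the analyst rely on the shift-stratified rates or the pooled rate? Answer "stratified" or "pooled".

Within every shift level Line H has the lower rate, yet pooled Line T does — Simpson's reversal.
Shift is set before the line has any effect — it is not caused by the line — and it independently drives the outcome. That makes it a confounder, so the causal comparison is within shift levels.
Within each level — night shift: 3.6% vs 13.3%; swing shift: 24.3% vs 44.0%; day shift: 39.4% vs 47.2% — Line H is lower every time.

stratified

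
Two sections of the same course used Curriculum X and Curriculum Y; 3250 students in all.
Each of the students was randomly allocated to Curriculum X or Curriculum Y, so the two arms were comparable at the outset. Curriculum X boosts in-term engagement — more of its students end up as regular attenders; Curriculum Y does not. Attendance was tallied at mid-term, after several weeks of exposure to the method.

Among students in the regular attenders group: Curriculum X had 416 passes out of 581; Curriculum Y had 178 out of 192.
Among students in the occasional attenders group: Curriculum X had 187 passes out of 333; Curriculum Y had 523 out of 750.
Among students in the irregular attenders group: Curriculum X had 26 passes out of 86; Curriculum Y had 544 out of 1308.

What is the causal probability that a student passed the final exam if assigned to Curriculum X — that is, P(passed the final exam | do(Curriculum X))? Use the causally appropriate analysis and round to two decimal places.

0.63

The mid-term attendance-specific comparison favours Curriculum Y throughout, but the pooled figures favour Curriculum X. The question is whether to condition on mid-term attendance.
Mid-term attendance is downstream of the teaching method. One should not condition on a consequence of treatment, so the overall rates are the right comparison.
So P(outcome | do(Curriculum X)) is just the pooled rate for Curriculum X: 629/1000 = 0.629.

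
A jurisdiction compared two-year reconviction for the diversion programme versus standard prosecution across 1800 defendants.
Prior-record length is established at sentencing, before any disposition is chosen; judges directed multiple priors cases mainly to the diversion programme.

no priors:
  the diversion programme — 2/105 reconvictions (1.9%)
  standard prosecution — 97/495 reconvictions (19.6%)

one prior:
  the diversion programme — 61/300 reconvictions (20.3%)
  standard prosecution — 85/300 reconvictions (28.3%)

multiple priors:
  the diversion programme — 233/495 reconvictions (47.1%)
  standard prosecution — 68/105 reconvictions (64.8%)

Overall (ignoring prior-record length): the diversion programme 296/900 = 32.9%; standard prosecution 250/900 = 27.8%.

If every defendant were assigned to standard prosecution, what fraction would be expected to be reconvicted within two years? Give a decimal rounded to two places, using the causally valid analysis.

0.38

Here prior-record length is a common cause — it drives both which disposition a case falls under and the outcome. The crude comparison mixes populations; the stratum-specific rates are the causally relevant ones.
Standardising standard prosecution to the population prior-record length mix: 0.333·97/495 + 0.333·85/300 + 0.333·68/105 = 0.376.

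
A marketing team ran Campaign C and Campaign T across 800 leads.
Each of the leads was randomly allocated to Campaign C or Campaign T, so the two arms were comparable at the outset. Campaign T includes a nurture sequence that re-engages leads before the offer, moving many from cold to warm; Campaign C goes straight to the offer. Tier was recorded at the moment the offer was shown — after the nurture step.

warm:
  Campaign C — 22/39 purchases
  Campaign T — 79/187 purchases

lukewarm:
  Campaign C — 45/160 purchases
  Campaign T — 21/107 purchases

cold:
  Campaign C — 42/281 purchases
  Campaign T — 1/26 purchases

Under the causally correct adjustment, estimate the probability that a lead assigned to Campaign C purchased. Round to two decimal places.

Engagement tier is downstream of the campaign. One should not condition on a consequence of treatment, so the overall rates are the right comparison.
So P(outcome | do(Campaign C)) is just the pooled rate for Campaign C: 109/480 = 0.227.

0.23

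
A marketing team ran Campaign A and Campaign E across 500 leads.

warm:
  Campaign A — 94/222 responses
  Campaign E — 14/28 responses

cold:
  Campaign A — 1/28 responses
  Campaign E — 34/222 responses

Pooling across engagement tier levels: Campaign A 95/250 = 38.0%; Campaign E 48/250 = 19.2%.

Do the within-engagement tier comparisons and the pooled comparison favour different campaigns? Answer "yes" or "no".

Within each engagement tier level (warm 42.3% vs 50.0%; cold 3.6% vs 15.3%), Campaign E has the higher rate every time. Pooled: 38.0% vs 19.2% — Campaign A has the higher rate overall. The two comparisons disagree.

yes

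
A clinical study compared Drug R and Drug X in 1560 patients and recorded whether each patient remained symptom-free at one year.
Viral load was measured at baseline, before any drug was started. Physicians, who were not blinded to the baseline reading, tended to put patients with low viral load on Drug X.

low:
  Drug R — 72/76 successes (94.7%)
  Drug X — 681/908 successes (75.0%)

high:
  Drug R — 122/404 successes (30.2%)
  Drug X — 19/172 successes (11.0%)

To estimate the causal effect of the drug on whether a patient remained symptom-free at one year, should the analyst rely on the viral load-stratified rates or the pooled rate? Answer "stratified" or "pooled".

stratified

Nothing the drug does changes viral load; the imbalance is an allocation artefact. With viral load also predicting the outcome, the pooled figure is confounded, and the within-stratum comparison is the causal one.
Within each level — low: 94.7% vs 75.0%; high: 30.2% vs 11.0% — Drug R is higher every time.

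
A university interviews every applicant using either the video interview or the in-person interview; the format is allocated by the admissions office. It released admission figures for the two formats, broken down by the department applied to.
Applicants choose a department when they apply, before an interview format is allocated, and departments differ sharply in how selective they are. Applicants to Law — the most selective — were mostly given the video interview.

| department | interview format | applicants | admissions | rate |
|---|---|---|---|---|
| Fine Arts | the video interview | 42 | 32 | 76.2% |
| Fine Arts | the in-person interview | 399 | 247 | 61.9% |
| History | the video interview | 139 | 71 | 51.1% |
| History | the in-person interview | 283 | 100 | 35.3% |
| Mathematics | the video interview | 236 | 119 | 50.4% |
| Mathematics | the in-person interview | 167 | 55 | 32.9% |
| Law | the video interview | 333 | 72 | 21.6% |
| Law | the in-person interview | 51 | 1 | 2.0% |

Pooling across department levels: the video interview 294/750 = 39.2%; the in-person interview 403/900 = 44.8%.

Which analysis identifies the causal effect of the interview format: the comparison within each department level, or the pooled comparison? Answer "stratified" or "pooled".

The department-specific comparison favours the video interview throughout, but the pooled figures favour the in-person interview. The question is whether to condition on department.
Here department is a common cause — it drives both which interview format a case falls under and the outcome. The crude comparison mixes populations; the stratum-specific rates are the causally relevant ones.
Within each level — Fine Arts: 76.2% vs 61.9%; History: 51.1% vs 35.3%; Mathematics: 50.4% vs 32.9%; Law: 21.6% vs 2.0% — the video interview is higher every time.

stratified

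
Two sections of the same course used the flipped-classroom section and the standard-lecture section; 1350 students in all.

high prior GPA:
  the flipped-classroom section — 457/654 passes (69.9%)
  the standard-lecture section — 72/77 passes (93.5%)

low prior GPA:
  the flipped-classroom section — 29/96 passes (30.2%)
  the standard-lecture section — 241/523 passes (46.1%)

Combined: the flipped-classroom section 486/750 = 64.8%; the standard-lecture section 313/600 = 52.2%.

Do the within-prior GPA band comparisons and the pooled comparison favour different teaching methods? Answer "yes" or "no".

Within each prior GPA band level (high prior GPA 69.9% vs 93.5%; low prior GPA 30.2% vs 46.1%), the standard-lecture section has the higher rate every time. Pooled: 64.8% vs 52.2% — the flipped-classroom section has the higher rate overall. The two comparisons disagree.

yes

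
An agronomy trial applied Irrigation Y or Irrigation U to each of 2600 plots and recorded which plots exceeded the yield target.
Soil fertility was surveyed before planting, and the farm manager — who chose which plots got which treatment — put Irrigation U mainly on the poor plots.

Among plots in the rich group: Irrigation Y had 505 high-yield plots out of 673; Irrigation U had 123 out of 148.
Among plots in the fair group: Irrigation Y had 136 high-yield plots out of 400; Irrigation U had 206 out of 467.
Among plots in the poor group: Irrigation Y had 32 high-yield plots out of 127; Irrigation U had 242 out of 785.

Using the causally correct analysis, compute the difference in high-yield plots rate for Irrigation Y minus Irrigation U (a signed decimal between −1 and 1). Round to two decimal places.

-0.08

Irrigation U is higher inside every soil fertility stratum but Irrigation Y is higher in aggregate. Whether to stratify depends on how soil fertility relates to the irrigation.
Soil fertility satisfies the back-door criterion: it is not a descendant of the irrigation, and it blocks the spurious path from irrigation to outcome. Adjusting for it (i.e., using the within-soil fertility rates) gives the causal effect.
Adjusting over the population distribution of soil fertility: 0.316·(0.750−0.831) + 0.333·(0.340−0.441) + 0.351·(0.252−0.308) = -0.079.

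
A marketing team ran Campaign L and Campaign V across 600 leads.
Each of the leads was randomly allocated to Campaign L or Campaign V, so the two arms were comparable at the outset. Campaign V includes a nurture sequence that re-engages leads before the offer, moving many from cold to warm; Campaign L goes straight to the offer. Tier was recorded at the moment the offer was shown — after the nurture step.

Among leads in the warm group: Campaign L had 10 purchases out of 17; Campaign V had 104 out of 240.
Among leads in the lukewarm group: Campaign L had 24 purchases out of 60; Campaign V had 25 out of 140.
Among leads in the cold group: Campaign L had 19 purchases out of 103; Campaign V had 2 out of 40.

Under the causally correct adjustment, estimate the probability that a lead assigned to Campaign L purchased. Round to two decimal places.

0.29

Engagement tier here is a post-treatment variable shaped by the campaign; conditioning on it would introduce bias rather than remove it. The overall comparison is the causal one.
So P(outcome | do(Campaign L)) is just the pooled rate for Campaign L: 53/180 = 0.294.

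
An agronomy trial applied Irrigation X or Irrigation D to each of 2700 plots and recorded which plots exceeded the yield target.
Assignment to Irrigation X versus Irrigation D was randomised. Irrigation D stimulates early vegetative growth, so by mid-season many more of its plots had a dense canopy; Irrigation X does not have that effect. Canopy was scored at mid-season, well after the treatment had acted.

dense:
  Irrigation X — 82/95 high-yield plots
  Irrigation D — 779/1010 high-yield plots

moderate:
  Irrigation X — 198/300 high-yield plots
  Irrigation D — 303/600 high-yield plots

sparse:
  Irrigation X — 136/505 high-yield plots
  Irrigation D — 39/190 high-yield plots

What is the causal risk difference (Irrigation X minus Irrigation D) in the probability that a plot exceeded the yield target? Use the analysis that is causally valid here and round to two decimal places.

-0.16

Mid-season canopy is recorded after the irrigation and is itself shifted by it — it sits on the causal path from irrigation to outcome. Conditioning on a mediator would strip out part of the effect we want; the pooled comparison gives the total causal effect.
The causal difference is the pooled difference: 0.462 − 0.623 = -0.161.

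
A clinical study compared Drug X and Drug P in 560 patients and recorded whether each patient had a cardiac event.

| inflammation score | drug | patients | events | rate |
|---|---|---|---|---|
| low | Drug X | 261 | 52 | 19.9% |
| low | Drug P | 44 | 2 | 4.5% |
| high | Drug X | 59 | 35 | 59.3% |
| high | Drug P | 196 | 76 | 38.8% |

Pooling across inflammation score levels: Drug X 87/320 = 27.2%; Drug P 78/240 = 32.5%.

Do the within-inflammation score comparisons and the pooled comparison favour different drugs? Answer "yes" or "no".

yes

Within each inflammation score level (low 19.9% vs 4.5%; high 59.3% vs 38.8%), Drug P has the lower rate every time. Pooled: 27.2% vs 32.5% — Drug X has the lower rate overall. The two comparisons disagree.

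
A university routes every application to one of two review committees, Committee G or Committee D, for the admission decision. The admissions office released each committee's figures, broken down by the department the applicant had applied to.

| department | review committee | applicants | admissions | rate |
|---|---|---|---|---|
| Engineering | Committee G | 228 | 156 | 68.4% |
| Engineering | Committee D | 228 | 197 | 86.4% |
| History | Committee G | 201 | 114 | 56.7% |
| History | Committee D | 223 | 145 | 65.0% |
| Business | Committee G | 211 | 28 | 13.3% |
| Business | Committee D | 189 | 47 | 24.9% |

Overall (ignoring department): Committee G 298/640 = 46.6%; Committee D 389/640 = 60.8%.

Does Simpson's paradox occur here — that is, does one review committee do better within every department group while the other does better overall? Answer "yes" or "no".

Within each department level (Engineering 68.4% vs 86.4%; History 56.7% vs 65.0%; Business 13.3% vs 24.9%), Committee D has the higher rate every time. Pooled: 46.6% vs 60.8% — Committee D has the higher rate overall. They agree.

no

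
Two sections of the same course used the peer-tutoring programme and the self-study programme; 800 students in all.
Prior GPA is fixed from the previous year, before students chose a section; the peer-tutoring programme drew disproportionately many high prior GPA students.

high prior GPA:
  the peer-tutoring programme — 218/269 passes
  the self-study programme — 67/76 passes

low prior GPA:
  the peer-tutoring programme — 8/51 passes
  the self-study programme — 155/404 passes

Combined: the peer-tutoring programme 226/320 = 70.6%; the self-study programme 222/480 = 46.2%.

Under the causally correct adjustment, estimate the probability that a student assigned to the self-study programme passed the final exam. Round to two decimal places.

0.60

Within every prior GPA band level the self-study programme has the higher rate, yet pooled the peer-tutoring programme does — Simpson's reversal.
Prior GPA band is set before the teaching method has any effect — it is not caused by the teaching method — and it independently drives the outcome. That makes it a confounder, so the causal comparison is within prior GPA band levels.
Standardising the self-study programme to the population prior GPA band mix: 0.431·67/76 + 0.569·155/404 = 0.598.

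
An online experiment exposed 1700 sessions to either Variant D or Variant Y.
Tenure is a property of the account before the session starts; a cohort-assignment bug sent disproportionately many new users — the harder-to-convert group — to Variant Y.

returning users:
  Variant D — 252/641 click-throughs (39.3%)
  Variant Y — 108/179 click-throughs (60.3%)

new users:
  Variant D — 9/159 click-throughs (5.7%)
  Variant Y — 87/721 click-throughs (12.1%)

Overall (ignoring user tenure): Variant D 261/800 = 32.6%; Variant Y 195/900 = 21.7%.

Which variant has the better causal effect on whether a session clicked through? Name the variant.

Variant Y

User tenure is set before the variant has any effect — it is not caused by the variant — and it independently drives the outcome. That makes it a confounder, so the causal comparison is within user tenure levels.
Within each level — returning users: 39.3% vs 60.3%; new users: 5.7% vs 12.1% — Variant Y is higher every time.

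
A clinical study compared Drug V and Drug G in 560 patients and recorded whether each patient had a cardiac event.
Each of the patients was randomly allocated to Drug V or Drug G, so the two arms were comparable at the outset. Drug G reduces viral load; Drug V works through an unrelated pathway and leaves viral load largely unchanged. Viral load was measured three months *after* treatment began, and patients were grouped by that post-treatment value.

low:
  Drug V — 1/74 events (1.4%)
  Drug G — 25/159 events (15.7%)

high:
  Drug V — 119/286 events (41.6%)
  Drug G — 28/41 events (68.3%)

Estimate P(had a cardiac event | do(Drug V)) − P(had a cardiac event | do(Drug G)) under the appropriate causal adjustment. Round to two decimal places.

+0.07

Drug V is lower inside every viral load stratum but Drug G is lower in aggregate. Whether to stratify depends on how viral load relates to the drug.
Because the drug influences viral load, viral load is a post-treatment mediator, not a confounder. Stratifying on it would bias the estimate; the causal effect is the crude pooled difference.
The causal difference is the pooled difference: 0.333 − 0.265 = +0.068.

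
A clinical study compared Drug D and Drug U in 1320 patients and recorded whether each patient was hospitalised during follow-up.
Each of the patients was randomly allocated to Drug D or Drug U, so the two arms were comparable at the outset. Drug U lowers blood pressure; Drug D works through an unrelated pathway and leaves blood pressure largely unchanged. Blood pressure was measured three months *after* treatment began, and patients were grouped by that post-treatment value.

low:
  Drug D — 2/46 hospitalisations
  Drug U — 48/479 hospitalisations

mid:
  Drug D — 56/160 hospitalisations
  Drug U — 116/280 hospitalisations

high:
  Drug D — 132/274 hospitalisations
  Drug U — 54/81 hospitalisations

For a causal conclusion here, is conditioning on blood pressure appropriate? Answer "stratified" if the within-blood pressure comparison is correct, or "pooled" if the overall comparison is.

pooled

Because the drug influences blood pressure, blood pressure is a post-treatment mediator, not a confounder. Stratifying on it would bias the estimate; the causal effect is the crude pooled difference.
Pooled: Drug D 39.6% vs Drug U 26.0%; Drug U is lower overall.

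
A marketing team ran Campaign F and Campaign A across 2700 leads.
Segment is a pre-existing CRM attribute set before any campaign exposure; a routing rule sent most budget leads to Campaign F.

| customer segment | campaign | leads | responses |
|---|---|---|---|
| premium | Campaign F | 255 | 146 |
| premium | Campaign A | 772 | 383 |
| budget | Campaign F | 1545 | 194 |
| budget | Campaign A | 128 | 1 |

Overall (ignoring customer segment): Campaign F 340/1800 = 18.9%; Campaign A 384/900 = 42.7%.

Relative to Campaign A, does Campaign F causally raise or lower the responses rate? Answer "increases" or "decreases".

increases

Customer segment is set before the campaign has any effect — it is not caused by the campaign — and it independently drives the outcome. That makes it a confounder, so the causal comparison is within customer segment levels.
Within each level — premium: 57.3% vs 49.6%; budget: 12.6% vs 0.8% — Campaign F is higher every time.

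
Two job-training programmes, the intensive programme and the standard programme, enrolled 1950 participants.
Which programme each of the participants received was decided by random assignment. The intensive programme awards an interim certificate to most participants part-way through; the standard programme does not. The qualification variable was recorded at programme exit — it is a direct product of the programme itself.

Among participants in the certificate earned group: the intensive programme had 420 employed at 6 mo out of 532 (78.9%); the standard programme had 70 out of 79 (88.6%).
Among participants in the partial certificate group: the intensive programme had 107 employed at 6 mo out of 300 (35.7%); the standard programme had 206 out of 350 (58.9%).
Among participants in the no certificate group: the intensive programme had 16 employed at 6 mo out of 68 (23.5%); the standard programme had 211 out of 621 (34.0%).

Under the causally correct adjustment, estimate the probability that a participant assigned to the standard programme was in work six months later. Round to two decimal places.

Within every qualification attained during the programme level the standard programme has the higher rate, yet pooled the intensive programme does — Simpson's reversal.
Qualification attained during the programme lies on the pathway programme → qualification attained during the programme → outcome, so adjusting for it blocks the indirect effect. For the total causal effect of programme, use the unadjusted pooled rates.
So P(outcome | do(the standard programme)) is just the pooled rate for the standard programme: 487/1050 = 0.464.

0.46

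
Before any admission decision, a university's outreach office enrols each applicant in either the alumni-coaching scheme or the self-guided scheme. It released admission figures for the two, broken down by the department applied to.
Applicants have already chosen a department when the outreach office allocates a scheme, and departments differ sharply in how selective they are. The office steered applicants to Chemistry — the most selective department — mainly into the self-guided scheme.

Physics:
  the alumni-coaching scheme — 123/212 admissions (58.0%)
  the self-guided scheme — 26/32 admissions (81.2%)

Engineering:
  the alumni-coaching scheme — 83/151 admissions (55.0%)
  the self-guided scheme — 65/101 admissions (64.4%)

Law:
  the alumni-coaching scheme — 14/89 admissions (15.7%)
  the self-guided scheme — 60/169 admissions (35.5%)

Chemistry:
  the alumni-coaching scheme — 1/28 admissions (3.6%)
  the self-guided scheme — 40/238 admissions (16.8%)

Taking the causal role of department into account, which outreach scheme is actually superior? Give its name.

the self-guided scheme

Since department is a pre-existing factor (not a product of the outreach scheme) and it affects the outcome on its own, it is a confounder. The stratified rates, not the pooled rate, identify the causal effect.
Within each level — Physics: 58.0% vs 81.2%; Engineering: 55.0% vs 64.4%; Law: 15.7% vs 35.5%; Chemistry: 3.6% vs 16.8% — the self-guided scheme is higher every time.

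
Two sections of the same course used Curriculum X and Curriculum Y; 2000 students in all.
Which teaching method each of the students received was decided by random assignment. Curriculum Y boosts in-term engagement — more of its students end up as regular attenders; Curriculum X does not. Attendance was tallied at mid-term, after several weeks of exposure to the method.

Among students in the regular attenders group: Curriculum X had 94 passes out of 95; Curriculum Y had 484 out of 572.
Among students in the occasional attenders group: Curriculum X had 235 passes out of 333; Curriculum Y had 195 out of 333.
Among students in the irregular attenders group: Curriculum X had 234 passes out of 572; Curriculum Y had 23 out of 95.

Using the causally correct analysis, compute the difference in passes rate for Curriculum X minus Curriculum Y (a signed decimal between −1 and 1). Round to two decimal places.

Because the teaching method influences mid-term attendance, mid-term attendance is a post-treatment mediator, not a confounder. Stratifying on it would bias the estimate; the causal effect is the crude pooled difference.
The causal difference is the pooled difference: 0.563 − 0.702 = -0.139.

-0.14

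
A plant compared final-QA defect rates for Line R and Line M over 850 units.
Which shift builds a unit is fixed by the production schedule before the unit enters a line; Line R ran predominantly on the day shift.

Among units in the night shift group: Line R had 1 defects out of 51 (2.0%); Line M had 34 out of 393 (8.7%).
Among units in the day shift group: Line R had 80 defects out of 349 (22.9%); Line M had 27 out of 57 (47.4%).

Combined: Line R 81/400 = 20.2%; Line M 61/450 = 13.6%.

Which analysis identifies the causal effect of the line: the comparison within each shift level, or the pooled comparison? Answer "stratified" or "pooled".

The shift-specific comparison favours Line R throughout, but the pooled figures favour Line M. The question is whether to condition on shift.
Here shift is a common cause — it drives both which line a case falls under and the outcome. The crude comparison mixes populations; the stratum-specific rates are the causally relevant ones.
Within each level — night shift: 2.0% vs 8.7%; day shift: 22.9% vs 47.4% — Line R is lower every time.

stratified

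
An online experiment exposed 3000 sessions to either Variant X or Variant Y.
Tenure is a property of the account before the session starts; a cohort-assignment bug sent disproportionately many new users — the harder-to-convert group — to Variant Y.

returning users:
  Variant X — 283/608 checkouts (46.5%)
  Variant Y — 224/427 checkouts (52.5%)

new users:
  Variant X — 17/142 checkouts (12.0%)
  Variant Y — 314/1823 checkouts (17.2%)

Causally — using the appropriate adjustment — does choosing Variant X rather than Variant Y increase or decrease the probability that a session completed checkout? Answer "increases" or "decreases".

Variant Y is higher inside every user tenure stratum but Variant X is higher in aggregate. Whether to stratify depends on how user tenure relates to the variant.
User tenure is set before the variant has any effect — it is not caused by the variant — and it independently drives the outcome. That makes it a confounder, so the causal comparison is within user tenure levels.
Within each level — returning users: 46.5% vs 52.5%; new users: 12.0% vs 17.2% — Variant Y is higher every time.

decreases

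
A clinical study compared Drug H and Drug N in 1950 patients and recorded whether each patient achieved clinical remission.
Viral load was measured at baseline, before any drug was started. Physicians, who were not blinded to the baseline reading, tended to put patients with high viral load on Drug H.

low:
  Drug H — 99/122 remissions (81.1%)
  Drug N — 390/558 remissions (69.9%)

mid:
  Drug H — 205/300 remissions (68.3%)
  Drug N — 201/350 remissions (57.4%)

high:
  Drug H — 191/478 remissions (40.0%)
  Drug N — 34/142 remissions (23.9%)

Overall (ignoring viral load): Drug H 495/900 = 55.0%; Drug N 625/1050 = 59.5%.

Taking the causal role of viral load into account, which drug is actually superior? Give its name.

The imbalance in viral load arose from how patients were allocated, not from anything the drug did; and viral load independently affects the outcome. The pooled gap is confounded — condition on viral load.
Within each level — low: 81.1% vs 69.9%; mid: 68.3% vs 57.4%; high: 40.0% vs 23.9% — Drug H is higher every time.

Drug H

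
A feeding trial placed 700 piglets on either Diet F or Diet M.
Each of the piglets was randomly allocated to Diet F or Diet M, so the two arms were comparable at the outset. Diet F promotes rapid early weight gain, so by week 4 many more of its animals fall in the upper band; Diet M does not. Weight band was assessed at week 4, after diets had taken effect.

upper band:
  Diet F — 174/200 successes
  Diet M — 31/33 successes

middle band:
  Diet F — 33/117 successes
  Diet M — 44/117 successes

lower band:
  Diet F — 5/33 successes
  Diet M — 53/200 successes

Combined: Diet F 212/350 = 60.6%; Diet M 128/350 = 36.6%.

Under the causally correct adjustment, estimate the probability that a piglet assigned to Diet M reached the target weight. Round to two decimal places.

Because the diet influences week-4 weight band, week-4 weight band is a post-treatment mediator, not a confounder. Stratifying on it would bias the estimate; the causal effect is the crude pooled difference.
So P(outcome | do(Diet M)) is just the pooled rate for Diet M: 128/350 = 0.366.

0.37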